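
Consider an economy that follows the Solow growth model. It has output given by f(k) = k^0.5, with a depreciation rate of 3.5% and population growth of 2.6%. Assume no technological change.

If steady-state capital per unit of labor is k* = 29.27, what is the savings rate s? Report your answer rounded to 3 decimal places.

s ≈ 0.330

At the steady state, Δk = 0, so s·k^α = (n + δ)·k.
So s / (n + δ) = (k*)^(1−α) = 29.27^0.5 = 5.4102.
Therefore s = 5.4102 × (n + δ) = 5.4102 × 0.061 = 0.3300.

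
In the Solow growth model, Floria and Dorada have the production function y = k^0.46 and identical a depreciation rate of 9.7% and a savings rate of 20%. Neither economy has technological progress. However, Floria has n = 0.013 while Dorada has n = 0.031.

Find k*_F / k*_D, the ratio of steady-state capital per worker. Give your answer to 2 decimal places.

Steady-state k* = [s/(n + δ)]^(1/(1−α)), so the ratio is [ (s_F/(n + δ)_F) / (s_D/(n + δ)_D) ]^1.8519.
s_F/(n + δ)_F = 0.20/0.110 = 1.8182; s_D/(n + δ)_D = 0.20/0.128 = 1.5625.
Ratio = (1.8182/1.5625)^1.8519 = 1.1636^1.8519 ≈ 1.3239

k*_F / k*_D ≈ 1.32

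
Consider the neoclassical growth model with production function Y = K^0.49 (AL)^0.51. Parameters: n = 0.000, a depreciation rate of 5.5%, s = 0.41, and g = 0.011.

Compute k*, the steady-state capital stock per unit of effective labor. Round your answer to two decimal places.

k* = 35.92

Steady state requires s·f(k) = (n + g + δ)·k, i.e. s·k^α = (n + g + δ)·k.
Rearranging, k^(1−α) = s / (n + g + δ).
k^0.51 = 0.41 / (0.000 + 0.011 + 0.055) = 0.41 / 0.066 = 6.2121
k* = 6.2121^(1/0.51) ≈ 35.9227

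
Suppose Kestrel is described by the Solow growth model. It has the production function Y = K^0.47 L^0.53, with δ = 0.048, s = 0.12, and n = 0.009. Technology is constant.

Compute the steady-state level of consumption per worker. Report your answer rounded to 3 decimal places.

c* = 1.703

At the steady state, Δk = 0, so s·k^α = (n + δ)·k.
Dividing both sides by k: k^(1−α) = s / (n + δ).
k^0.53 = 0.12 / (0.009 + 0.048) = 0.12 / 0.057 = 2.1053
k* = 2.1053^(1/0.53) ≈ 4.0741
y* = (k*)^α = 4.0741^0.47 ≈ 1.9352
c* = (1 − s)·y* = (1 − 0.12) × 1.9352 ≈ 1.7030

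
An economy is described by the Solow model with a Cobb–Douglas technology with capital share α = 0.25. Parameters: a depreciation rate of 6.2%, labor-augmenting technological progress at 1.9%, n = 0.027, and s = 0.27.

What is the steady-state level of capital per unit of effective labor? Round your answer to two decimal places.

At the steady state, Δk = 0, so s·k^α = (n + g + δ)·k.
Rearranging, k^(1−α) = s / (n + g + δ).
k^0.75 = 0.27 / (0.027 + 0.019 + 0.062) = 0.27 / 0.108 = 2.5000
k* = 2.5000^(1/0.75) ≈ 3.3930

k* = 3.39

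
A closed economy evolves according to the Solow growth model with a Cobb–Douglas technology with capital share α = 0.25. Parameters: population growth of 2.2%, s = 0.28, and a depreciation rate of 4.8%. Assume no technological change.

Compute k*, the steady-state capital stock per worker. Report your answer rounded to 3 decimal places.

k* ≈ 6.350

Steady state requires s·f(k) = (n + δ)·k, i.e. s·k^α = (n + δ)·k.
Rearranging, k^(1−α) = s / (n + δ).
k^0.75 = 0.28 / (0.022 + 0.048) = 0.28 / 0.070 = 4.0000
k* = 4.0000^(1/0.75) ≈ 6.3496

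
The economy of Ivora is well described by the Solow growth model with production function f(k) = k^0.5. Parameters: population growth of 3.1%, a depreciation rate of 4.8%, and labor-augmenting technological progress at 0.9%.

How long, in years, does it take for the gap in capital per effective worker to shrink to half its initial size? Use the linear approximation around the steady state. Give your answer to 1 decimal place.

Near the steady state the convergence rate is λ = (1 − α)(n + g + δ).
λ = (1 − 0.5) × 0.088 = 0.5 × 0.088 = 0.0440
Half-life = ln 2 / λ = 0.6931 / 0.0440 ≈ 15.75 years

about 15.8 years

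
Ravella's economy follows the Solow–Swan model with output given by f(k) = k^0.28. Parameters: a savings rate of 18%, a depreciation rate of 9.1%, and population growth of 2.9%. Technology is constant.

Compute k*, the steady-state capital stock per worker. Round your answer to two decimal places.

k* ≈ 1.76

In steady state, investment equals break-even investment: s·k^α = (n + δ)·k.
Dividing both sides by k: k^(1−α) = s / (n + δ).
k^0.72 = 0.18 / (0.029 + 0.091) = 0.18 / 0.120 = 1.5000
k* = 1.5000^(1/0.72) ≈ 1.7562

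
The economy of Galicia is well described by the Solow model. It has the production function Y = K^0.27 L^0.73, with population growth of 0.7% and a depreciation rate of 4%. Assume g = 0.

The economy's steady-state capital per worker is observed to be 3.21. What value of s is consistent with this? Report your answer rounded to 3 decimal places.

In steady state, investment equals break-even investment: s·k^α = (n + δ)·k.
So s / (n + δ) = (k*)^(1−α) = 3.21^0.73 = 2.3429.
Therefore s = 2.3429 × (n + δ) = 2.3429 × 0.047 = 0.1101.

s ≈ 0.110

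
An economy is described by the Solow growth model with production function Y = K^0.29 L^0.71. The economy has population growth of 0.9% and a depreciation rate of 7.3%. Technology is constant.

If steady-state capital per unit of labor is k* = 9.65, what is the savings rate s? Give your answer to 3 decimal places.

In steady state, investment equals break-even investment: s·k^α = (n + δ)·k.
So s / (n + δ) = (k*)^(1−α) = 9.65^0.71 = 5.0005.
Therefore s = 5.0005 × (n + δ) = 5.0005 × 0.082 = 0.4100.

s ≈ 0.410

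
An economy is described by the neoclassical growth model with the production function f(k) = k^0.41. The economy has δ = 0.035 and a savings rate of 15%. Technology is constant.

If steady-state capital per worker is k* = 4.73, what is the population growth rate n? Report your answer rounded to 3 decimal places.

n ≈ 0.025

In steady state, investment equals break-even investment: s·k^α = (n + δ)·k.
So s / (n + δ) = (k*)^(1−α) = 4.73^0.59 = 2.5013.
Therefore n + δ = s / 2.5013 = 0.15 / 2.5013 = 0.0600, so n = 0.0600 − 0.035 = 0.0250.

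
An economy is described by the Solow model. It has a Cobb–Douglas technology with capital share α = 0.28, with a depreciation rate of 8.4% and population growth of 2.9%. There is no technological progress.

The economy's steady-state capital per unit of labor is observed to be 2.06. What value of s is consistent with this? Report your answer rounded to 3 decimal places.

s ≈ 0.190

At the steady state, Δk = 0, so s·k^α = (n + δ)·k.
So s / (n + δ) = (k*)^(1−α) = 2.06^0.72 = 1.6826.
Therefore s = 1.6826 × (n + δ) = 1.6826 × 0.113 = 0.1901.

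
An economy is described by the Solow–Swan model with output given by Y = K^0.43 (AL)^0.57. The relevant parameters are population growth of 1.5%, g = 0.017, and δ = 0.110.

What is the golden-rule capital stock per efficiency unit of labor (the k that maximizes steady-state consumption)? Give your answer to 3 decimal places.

The golden rule sets f'(k) = n + g + δ, i.e. α·k^(α−1) = n + g + δ.
So k^(1−α) = α / (n + g + δ) = 0.43 / 0.142 = 3.0282.
k_gold = 3.0282^(1/0.57) ≈ 6.9853

k_gold ≈ 6.985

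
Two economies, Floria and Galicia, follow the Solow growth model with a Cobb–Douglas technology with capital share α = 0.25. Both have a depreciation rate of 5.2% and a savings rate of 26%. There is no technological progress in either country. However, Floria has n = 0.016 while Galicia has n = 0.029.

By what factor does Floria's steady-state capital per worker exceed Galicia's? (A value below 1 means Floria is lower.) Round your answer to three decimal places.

k*_F / k*_G ≈ 1.263

Steady-state k* = [s/(n + δ)]^(1/(1−α)), so the ratio is [ (s_F/(n + δ)_F) / (s_G/(n + δ)_G) ]^1.3333.
s_F/(n + δ)_F = 0.26/0.068 = 3.8235; s_G/(n + δ)_G = 0.26/0.081 = 3.2099.
Ratio = (3.8235/3.2099)^1.3333 = 1.1912^1.3333 ≈ 1.2627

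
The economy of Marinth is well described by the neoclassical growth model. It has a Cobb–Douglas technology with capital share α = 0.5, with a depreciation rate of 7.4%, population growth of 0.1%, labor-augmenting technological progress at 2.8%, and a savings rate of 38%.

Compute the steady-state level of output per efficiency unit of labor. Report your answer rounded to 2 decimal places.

In steady state, investment equals break-even investment: s·k^α = (n + g + δ)·k.
Rearranging, k^(1−α) = s / (n + g + δ).
k^0.5 = 0.38 / (0.001 + 0.028 + 0.074) = 0.38 / 0.103 = 3.6893
k* = 3.6893^(1/0.5) ≈ 13.6109
y* = (k*)^α = 13.6109^0.5 ≈ 3.6893

y* ≈ 3.69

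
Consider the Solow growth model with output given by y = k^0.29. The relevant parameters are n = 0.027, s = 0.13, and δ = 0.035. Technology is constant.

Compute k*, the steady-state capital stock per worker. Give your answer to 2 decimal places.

Steady state requires s·f(k) = (n + δ)·k, i.e. s·k^α = (n + δ)·k.
Dividing both sides by k: k^(1−α) = s / (n + δ).
k^0.71 = 0.13 / (0.027 + 0.035) = 0.13 / 0.062 = 2.0968
k* = 2.0968^(1/0.71) ≈ 2.8372

k* ≈ 2.84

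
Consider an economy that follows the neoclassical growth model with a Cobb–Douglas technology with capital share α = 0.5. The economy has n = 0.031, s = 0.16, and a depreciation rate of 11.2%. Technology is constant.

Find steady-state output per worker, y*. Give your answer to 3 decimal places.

y* = 1.119

In steady state, investment equals break-even investment: s·k^α = (n + δ)·k.
Rearranging, k^(1−α) = s / (n + δ).
k^0.5 = 0.16 / (0.031 + 0.112) = 0.16 / 0.143 = 1.1189
k* = 1.1189^(1/0.5) ≈ 1.2519
y* = (k*)^α = 1.2519^0.5 ≈ 1.1189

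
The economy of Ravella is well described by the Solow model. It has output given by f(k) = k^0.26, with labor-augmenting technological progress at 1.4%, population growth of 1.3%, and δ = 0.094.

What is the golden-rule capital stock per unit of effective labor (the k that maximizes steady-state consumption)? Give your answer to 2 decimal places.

k_gold ≈ 2.81

The golden rule sets f'(k) = n + g + δ, i.e. α·k^(α−1) = n + g + δ.
So k^(1−α) = α / (n + g + δ) = 0.26 / 0.121 = 2.1488.
k_gold = 2.1488^(1/0.74) ≈ 2.8113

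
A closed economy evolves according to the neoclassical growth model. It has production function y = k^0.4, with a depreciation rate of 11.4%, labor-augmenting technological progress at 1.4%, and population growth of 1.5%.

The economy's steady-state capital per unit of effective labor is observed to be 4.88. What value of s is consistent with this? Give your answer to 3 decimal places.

s ≈ 0.370

Steady state requires s·f(k) = (n + g + δ)·k, i.e. s·k^α = (n + g + δ)·k.
So s / (n + g + δ) = (k*)^(1−α) = 4.88^0.6 = 2.5885.
Therefore s = 2.5885 × (n + g + δ) = 2.5885 × 0.143 = 0.3702.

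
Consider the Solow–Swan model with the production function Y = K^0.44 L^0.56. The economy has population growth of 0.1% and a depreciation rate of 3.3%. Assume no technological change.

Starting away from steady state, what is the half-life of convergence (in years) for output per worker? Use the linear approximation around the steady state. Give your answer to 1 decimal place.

t_½ ≈ 36.4 years

Near the steady state the convergence rate is λ = (1 − α)(n + δ).
λ = (1 − 0.44) × 0.034 = 0.56 × 0.034 = 0.01904
Half-life = ln 2 / λ = 0.6931 / 0.01904 ≈ 36.40 years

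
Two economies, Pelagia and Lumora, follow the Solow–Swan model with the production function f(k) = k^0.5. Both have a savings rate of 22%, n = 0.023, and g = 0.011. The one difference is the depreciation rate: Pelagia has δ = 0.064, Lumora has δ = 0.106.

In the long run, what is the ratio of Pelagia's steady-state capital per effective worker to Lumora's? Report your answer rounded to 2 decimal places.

Steady-state k* = [s/(n + g + δ)]^(1/(1−α)), so the ratio is [ (s_P/(n + g + δ)_P) / (s_L/(n + g + δ)_L) ]^2.
s_P/(n + g + δ)_P = 0.22/0.098 = 2.2449; s_L/(n + g + δ)_L = 0.22/0.140 = 1.5714.
Ratio = (2.2449/1.5714)^2 = 1.4286^2 ≈ 2.0409

k*_P / k*_L ≈ 2.04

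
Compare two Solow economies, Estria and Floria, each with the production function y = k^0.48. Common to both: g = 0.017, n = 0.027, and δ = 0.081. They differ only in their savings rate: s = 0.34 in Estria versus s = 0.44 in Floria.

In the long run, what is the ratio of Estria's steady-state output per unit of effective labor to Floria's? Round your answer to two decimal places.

ratio ≈ 0.79

Steady-state y* = [s/(n + g + δ)]^(α/(1−α)), so the ratio is [ (s_E/(n + g + δ)_E) / (s_F/(n + g + δ)_F) ]^0.9231.
s_E/(n + g + δ)_E = 0.34/0.125 = 2.7200; s_F/(n + g + δ)_F = 0.44/0.125 = 3.5200.
Ratio = (2.7200/3.5200)^0.9231 = 0.7727^0.9231 ≈ 0.7882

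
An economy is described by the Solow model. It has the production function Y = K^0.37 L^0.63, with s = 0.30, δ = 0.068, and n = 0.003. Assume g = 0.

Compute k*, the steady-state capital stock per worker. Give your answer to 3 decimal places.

k* ≈ 9.850

Steady state requires s·f(k) = (n + δ)·k, i.e. s·k^α = (n + δ)·k.
Rearranging, k^(1−α) = s / (n + δ).
k^0.63 = 0.30 / (0.003 + 0.068) = 0.30 / 0.071 = 4.2254
k* = 4.2254^(1/0.63) ≈ 9.8501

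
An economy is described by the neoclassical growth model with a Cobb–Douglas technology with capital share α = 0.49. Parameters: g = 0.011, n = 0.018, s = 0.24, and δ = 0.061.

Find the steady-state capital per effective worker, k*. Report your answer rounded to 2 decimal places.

Steady state requires s·f(k) = (n + g + δ)·k, i.e. s·k^α = (n + g + δ)·k.
Rearranging, k^(1−α) = s / (n + g + δ).
k^0.51 = 0.24 / (0.018 + 0.011 + 0.061) = 0.24 / 0.090 = 2.6667
k* = 2.6667^(1/0.51) ≈ 6.8430

k* = 6.84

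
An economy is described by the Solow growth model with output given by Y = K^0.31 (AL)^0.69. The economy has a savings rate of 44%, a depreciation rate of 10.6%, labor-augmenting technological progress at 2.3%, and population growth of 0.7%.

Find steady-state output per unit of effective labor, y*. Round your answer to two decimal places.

In steady state, investment equals break-even investment: s·k^α = (n + g + δ)·k.
Rearranging, k^(1−α) = s / (n + g + δ).
k^0.69 = 0.44 / (0.007 + 0.023 + 0.106) = 0.44 / 0.136 = 3.2353
k* = 3.2353^(1/0.69) ≈ 5.4829
y* = (k*)^α = 5.4829^0.31 ≈ 1.6947

y* = 1.69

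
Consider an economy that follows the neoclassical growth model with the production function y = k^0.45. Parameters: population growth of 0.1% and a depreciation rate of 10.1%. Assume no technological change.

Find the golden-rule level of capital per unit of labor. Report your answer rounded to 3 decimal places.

k_gold ≈ 14.860

The golden rule sets f'(k) = n + δ, i.e. α·k^(α−1) = n + δ.
So k^(1−α) = α / (n + δ) = 0.45 / 0.102 = 4.4118.
k_gold = 4.4118^(1/0.55) ≈ 14.8603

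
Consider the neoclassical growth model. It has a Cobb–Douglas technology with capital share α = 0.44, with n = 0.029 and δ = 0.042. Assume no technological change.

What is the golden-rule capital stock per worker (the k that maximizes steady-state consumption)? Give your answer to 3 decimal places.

The golden rule sets f'(k) = n + δ, i.e. α·k^(α−1) = n + δ.
So k^(1−α) = α / (n + δ) = 0.44 / 0.071 = 6.1972.
k_gold = 6.1972^(1/0.56) ≈ 25.9797

k_gold ≈ 25.980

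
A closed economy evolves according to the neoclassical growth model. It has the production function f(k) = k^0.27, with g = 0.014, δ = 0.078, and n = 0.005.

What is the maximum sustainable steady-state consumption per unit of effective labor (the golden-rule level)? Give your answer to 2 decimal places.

At the golden rule, f'(k) = n + g + δ, so α·k^(α−1) = n + g + δ and k_gold = (α/(n + g + δ))^(1/(1−α)).
k_gold = (0.27/0.097)^(1/0.73) = 2.7835^1.3699 ≈ 4.0649
c_gold = f(k_gold) − (n + g + δ)·k_gold = 1.4603 − 0.097×4.0649 ≈ 1.0660

c_gold ≈ 1.07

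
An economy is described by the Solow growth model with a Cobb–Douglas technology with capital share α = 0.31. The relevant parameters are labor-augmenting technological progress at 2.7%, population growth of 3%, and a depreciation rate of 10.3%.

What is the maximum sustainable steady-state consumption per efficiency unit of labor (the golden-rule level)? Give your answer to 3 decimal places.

At the golden rule, f'(k) = n + g + δ, so α·k^(α−1) = n + g + δ and k_gold = (α/(n + g + δ))^(1/(1−α)).
k_gold = (0.31/0.160)^(1/0.69) = 1.9375^1.4493 ≈ 2.6080
c_gold = f(k_gold) − (n + g + δ)·k_gold = 1.3460 − 0.160×2.6080 ≈ 0.9287

c_gold ≈ 0.929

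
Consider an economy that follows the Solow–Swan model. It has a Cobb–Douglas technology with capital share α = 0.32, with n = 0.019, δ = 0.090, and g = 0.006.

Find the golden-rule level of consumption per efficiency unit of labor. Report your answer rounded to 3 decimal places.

At the golden rule, f'(k) = n + g + δ, so α·k^(α−1) = n + g + δ and k_gold = (α/(n + g + δ))^(1/(1−α)).
k_gold = (0.32/0.115)^(1/0.68) = 2.7826^1.4706 ≈ 4.5041
c_gold = f(k_gold) − (n + g + δ)·k_gold = 1.6187 − 0.115×4.5041 ≈ 1.1007

c_gold ≈ 1.101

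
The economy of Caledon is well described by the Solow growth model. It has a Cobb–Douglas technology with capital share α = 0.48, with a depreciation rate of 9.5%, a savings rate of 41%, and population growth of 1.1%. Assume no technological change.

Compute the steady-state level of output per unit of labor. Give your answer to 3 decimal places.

At the steady state, Δk = 0, so s·k^α = (n + δ)·k.
Dividing both sides by k: k^(1−α) = s / (n + δ).
k^0.52 = 0.41 / (0.011 + 0.095) = 0.41 / 0.106 = 3.8679
k* = 3.8679^(1/0.52) ≈ 13.4822
y* = (k*)^α = 13.4822^0.48 ≈ 3.4857

y* ≈ 3.486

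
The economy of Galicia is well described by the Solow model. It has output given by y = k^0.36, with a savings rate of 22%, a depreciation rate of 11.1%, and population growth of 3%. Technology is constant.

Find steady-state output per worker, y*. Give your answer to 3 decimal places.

y* ≈ 1.284

Steady state requires s·f(k) = (n + δ)·k, i.e. s·k^α = (n + δ)·k.
Rearranging, k^(1−α) = s / (n + δ).
k^0.64 = 0.22 / (0.030 + 0.111) = 0.22 / 0.141 = 1.5603
k* = 1.5603^(1/0.64) ≈ 2.0040
y* = (k*)^α = 2.0040^0.36 ≈ 1.2843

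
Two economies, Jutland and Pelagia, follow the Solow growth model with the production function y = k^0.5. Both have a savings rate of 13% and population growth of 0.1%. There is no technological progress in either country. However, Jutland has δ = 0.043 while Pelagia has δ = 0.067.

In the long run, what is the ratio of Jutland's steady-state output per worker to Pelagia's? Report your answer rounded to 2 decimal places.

y*_J / y*_P ≈ 1.55

Steady-state y* = [s/(n + δ)]^(α/(1−α)), so the ratio is [ (s_J/(n + δ)_J) / (s_P/(n + δ)_P) ]^1.
s_J/(n + δ)_J = 0.13/0.044 = 2.9545; s_P/(n + δ)_P = 0.13/0.068 = 1.9118.
Ratio = (2.9545/1.9118)^1 = 1.5454^1 ≈ 1.5454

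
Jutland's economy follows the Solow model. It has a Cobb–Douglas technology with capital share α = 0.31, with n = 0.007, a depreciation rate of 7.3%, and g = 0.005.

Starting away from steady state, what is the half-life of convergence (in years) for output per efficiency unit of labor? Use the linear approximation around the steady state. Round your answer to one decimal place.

Near the steady state the convergence rate is λ = (1 − α)(n + g + δ).
λ = (1 − 0.31) × 0.085 = 0.69 × 0.085 = 0.05865
Half-life = ln 2 / λ = 0.6931 / 0.05865 ≈ 11.82 years

t_½ ≈ 11.8 years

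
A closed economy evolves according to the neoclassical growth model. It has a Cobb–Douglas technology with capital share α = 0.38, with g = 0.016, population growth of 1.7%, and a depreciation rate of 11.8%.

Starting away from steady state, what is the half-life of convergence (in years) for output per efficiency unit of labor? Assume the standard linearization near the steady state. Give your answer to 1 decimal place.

about 7.4 years

Near the steady state the convergence rate is λ = (1 − α)(n + g + δ).
λ = (1 − 0.38) × 0.151 = 0.62 × 0.151 = 0.09362
Half-life = ln 2 / λ = 0.6931 / 0.09362 ≈ 7.40 years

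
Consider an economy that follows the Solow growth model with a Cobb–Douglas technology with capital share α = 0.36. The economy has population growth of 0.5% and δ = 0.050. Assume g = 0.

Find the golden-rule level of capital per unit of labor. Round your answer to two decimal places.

The golden rule sets f'(k) = n + δ, i.e. α·k^(α−1) = n + δ.
So k^(1−α) = α / (n + δ) = 0.36 / 0.055 = 6.5455.
k_gold = 6.5455^(1/0.64) ≈ 18.8326

k_gold ≈ 18.83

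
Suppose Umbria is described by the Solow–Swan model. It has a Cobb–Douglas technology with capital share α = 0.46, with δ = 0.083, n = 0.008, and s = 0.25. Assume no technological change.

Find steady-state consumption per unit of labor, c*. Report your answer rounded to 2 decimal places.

c* ≈ 1.77

At the steady state, Δk = 0, so s·k^α = (n + δ)·k.
Dividing both sides by k: k^(1−α) = s / (n + δ).
k^0.54 = 0.25 / (0.008 + 0.083) = 0.25 / 0.091 = 2.7473
k* = 2.7473^(1/0.54) ≈ 6.4981
y* = (k*)^α = 6.4981^0.46 ≈ 2.3653
c* = (1 − s)·y* = (1 − 0.25) × 2.3653 ≈ 1.7740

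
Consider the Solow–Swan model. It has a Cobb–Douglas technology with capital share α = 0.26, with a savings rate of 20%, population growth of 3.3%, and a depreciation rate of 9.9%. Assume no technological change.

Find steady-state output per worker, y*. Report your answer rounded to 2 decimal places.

y* = 1.16

Steady state requires s·f(k) = (n + δ)·k, i.e. s·k^α = (n + δ)·k.
Dividing both sides by k: k^(1−α) = s / (n + δ).
k^0.74 = 0.20 / (0.033 + 0.099) = 0.20 / 0.132 = 1.5152
k* = 1.5152^(1/0.74) ≈ 1.7534
y* = (k*)^α = 1.7534^0.26 ≈ 1.1572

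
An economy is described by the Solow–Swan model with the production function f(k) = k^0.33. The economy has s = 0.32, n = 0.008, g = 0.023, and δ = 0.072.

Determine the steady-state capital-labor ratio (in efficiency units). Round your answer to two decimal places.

In steady state, investment equals break-even investment: s·k^α = (n + g + δ)·k.
Rearranging, k^(1−α) = s / (n + g + δ).
k^0.67 = 0.32 / (0.008 + 0.023 + 0.072) = 0.32 / 0.103 = 3.1068
k* = 3.1068^(1/0.67) ≈ 5.4300

k* = 5.43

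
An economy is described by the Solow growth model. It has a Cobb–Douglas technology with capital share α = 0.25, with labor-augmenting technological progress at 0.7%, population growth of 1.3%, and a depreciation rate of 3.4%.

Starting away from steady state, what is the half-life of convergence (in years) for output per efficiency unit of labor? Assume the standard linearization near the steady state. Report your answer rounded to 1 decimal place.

half-life ≈ 17.1 years

Near the steady state the convergence rate is λ = (1 − α)(n + g + δ).
λ = (1 − 0.25) × 0.054 = 0.75 × 0.054 = 0.0405
Half-life = ln 2 / λ = 0.6931 / 0.0405 ≈ 17.11 years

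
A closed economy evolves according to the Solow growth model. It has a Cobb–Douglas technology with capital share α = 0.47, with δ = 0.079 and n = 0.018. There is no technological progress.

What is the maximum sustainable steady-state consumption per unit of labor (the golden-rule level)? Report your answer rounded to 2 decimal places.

At the golden rule, f'(k) = n + δ, so α·k^(α−1) = n + δ and k_gold = (α/(n + δ))^(1/(1−α)).
k_gold = (0.47/0.097)^(1/0.53) = 4.8454^1.8868 ≈ 19.6372
c_gold = f(k_gold) − (n + δ)·k_gold = 4.0527 − 0.097×19.6372 ≈ 2.1479

c_gold ≈ 2.15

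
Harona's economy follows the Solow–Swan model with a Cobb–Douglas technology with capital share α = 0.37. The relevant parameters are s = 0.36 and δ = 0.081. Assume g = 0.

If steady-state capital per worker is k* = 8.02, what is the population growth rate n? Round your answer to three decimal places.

In steady state, investment equals break-even investment: s·k^α = (n + δ)·k.
So s / (n + δ) = (k*)^(1−α) = 8.02^0.63 = 3.7122.
Therefore n + δ = s / 3.7122 = 0.36 / 3.7122 = 0.0970, so n = 0.0970 − 0.081 = 0.0160.

n ≈ 0.016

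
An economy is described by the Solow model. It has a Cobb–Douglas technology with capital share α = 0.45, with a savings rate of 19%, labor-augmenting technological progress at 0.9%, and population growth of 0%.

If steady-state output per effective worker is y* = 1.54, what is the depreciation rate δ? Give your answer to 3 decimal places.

δ ≈ 0.103

In steady state, investment equals break-even investment: s·k^α = (n + g + δ)·k.
Since y* = [s/(n + g + δ)]^(α/(1−α)), we have s/(n + g + δ) = (y*)^((1−α)/α) = 1.54^1.2222 = 1.6951.
Therefore n + g + δ = s / 1.6951 = 0.19 / 1.6951 = 0.1121, so δ = 0.1121 − 0.009 = 0.1031.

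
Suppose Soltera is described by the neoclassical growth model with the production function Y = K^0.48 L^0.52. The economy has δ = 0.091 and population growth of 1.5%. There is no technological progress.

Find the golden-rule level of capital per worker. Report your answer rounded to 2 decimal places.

k_gold ≈ 18.26

The golden rule sets f'(k) = n + δ, i.e. α·k^(α−1) = n + δ.
So k^(1−α) = α / (n + δ) = 0.48 / 0.106 = 4.5283.
k_gold = 4.5283^(1/0.52) ≈ 18.2563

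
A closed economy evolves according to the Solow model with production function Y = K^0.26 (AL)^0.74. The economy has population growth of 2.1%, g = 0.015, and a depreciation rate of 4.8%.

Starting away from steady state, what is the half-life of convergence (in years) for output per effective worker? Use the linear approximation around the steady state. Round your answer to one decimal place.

t_½ ≈ 11.2 years

Near the steady state the convergence rate is λ = (1 − α)(n + g + δ).
λ = (1 − 0.26) × 0.084 = 0.74 × 0.084 = 0.06216
Half-life = ln 2 / λ = 0.6931 / 0.06216 ≈ 11.15 years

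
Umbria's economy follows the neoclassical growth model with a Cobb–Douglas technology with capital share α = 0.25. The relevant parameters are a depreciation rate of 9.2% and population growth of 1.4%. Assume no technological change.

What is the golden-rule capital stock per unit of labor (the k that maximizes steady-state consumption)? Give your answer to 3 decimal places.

The golden rule sets f'(k) = n + δ, i.e. α·k^(α−1) = n + δ.
So k^(1−α) = α / (n + δ) = 0.25 / 0.106 = 2.3585.
k_gold = 2.3585^(1/0.75) ≈ 3.1394

k_gold ≈ 3.139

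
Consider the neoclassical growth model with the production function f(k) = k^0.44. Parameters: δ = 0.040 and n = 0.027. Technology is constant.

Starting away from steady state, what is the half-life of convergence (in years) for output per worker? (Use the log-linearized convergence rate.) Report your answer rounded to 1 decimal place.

Near the steady state the convergence rate is λ = (1 − α)(n + δ).
λ = (1 − 0.44) × 0.067 = 0.56 × 0.067 = 0.03752
Half-life = ln 2 / λ = 0.6931 / 0.03752 ≈ 18.47 years

about 18.5 years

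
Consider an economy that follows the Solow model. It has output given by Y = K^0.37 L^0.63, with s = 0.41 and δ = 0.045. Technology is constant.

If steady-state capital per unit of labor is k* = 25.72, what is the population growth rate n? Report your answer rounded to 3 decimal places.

n ≈ 0.008

Steady state requires s·f(k) = (n + δ)·k, i.e. s·k^α = (n + δ)·k.
So s / (n + δ) = (k*)^(1−α) = 25.72^0.63 = 7.7352.
Therefore n + δ = s / 7.7352 = 0.41 / 7.7352 = 0.0530, so n = 0.0530 − 0.045 = 0.0080.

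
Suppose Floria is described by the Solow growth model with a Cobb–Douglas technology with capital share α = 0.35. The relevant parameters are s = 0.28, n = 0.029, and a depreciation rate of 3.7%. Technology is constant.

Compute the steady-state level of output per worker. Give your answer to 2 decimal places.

y* ≈ 2.18

In steady state, investment equals break-even investment: s·k^α = (n + δ)·k.
Rearranging, k^(1−α) = s / (n + δ).
k^0.65 = 0.28 / (0.029 + 0.037) = 0.28 / 0.066 = 4.2424
k* = 4.2424^(1/0.65) ≈ 9.2375
y* = (k*)^α = 9.2375^0.35 ≈ 2.1774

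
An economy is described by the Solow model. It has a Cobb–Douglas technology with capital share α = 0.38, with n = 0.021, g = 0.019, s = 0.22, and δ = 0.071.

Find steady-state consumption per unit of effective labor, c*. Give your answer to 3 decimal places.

Steady state requires s·f(k) = (n + g + δ)·k, i.e. s·k^α = (n + g + δ)·k.
Dividing both sides by k: k^(1−α) = s / (n + g + δ).
k^0.62 = 0.22 / (0.021 + 0.019 + 0.071) = 0.22 / 0.111 = 1.9820
k* = 1.9820^(1/0.62) ≈ 3.0144
y* = (k*)^α = 3.0144^0.38 ≈ 1.5209
c* = (1 − s)·y* = (1 − 0.22) × 1.5209 ≈ 1.1863

c* = 1.186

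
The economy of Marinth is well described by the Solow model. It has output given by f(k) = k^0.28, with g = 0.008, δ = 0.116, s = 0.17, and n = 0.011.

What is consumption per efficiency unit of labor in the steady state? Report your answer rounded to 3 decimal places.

c* = 0.908

Steady state requires s·f(k) = (n + g + δ)·k, i.e. s·k^α = (n + g + δ)·k.
Dividing both sides by k: k^(1−α) = s / (n + g + δ).
k^0.72 = 0.17 / (0.011 + 0.008 + 0.116) = 0.17 / 0.135 = 1.2593
k* = 1.2593^(1/0.72) ≈ 1.3774
y* = (k*)^α = 1.3774^0.28 ≈ 1.0938
c* = (1 − s)·y* = (1 − 0.17) × 1.0938 ≈ 0.9079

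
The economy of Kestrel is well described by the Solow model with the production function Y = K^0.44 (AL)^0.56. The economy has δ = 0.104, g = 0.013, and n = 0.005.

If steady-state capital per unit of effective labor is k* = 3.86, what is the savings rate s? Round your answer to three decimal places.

s ≈ 0.260

At the steady state, Δk = 0, so s·k^α = (n + g + δ)·k.
So s / (n + g + δ) = (k*)^(1−α) = 3.86^0.56 = 2.1305.
Therefore s = 2.1305 × (n + g + δ) = 2.1305 × 0.122 = 0.2599.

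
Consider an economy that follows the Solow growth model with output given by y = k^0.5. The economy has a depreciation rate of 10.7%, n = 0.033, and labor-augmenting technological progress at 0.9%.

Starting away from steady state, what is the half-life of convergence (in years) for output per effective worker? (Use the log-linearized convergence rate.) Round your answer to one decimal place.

about 9.3 years

Near the steady state the convergence rate is λ = (1 − α)(n + g + δ).
λ = (1 − 0.5) × 0.149 = 0.5 × 0.149 = 0.0745
Half-life = ln 2 / λ = 0.6931 / 0.0745 ≈ 9.30 years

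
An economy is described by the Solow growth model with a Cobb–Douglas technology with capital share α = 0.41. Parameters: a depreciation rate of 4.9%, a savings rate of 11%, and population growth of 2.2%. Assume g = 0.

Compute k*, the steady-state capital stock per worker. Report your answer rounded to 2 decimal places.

Steady state requires s·f(k) = (n + δ)·k, i.e. s·k^α = (n + δ)·k.
Rearranging, k^(1−α) = s / (n + δ).
k^0.59 = 0.11 / (0.022 + 0.049) = 0.11 / 0.071 = 1.5493
k* = 1.5493^(1/0.59) ≈ 2.1002

k* = 2.10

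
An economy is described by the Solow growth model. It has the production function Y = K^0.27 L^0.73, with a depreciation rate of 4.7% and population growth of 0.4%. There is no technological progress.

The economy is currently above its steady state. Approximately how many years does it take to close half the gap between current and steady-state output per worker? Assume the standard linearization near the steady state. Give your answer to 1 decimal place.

t_½ ≈ 18.6 years

Near the steady state the convergence rate is λ = (1 − α)(n + δ).
λ = (1 − 0.27) × 0.051 = 0.73 × 0.051 = 0.03723
Half-life = ln 2 / λ = 0.6931 / 0.03723 ≈ 18.62 years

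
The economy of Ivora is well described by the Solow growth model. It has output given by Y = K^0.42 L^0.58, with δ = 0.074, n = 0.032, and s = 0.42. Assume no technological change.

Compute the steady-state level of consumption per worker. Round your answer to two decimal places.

c* ≈ 1.57

Steady state requires s·f(k) = (n + δ)·k, i.e. s·k^α = (n + δ)·k.
Dividing both sides by k: k^(1−α) = s / (n + δ).
k^0.58 = 0.42 / (0.032 + 0.074) = 0.42 / 0.106 = 3.9623
k* = 3.9623^(1/0.58) ≈ 10.7385
y* = (k*)^α = 10.7385^0.42 ≈ 2.7102
c* = (1 − s)·y* = (1 − 0.42) × 2.7102 ≈ 1.5719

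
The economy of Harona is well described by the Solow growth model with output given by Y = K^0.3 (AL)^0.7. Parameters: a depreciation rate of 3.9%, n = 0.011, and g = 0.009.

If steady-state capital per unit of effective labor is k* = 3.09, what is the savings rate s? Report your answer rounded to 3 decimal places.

s ≈ 0.130

In steady state, investment equals break-even investment: s·k^α = (n + g + δ)·k.
So s / (n + g + δ) = (k*)^(1−α) = 3.09^0.7 = 2.2028.
Therefore s = 2.2028 × (n + g + δ) = 2.2028 × 0.059 = 0.1300.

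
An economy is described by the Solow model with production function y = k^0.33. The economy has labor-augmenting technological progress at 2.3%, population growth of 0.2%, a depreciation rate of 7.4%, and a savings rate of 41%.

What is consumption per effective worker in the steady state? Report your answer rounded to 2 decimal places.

Steady state requires s·f(k) = (n + g + δ)·k, i.e. s·k^α = (n + g + δ)·k.
Rearranging, k^(1−α) = s / (n + g + δ).
k^0.67 = 0.41 / (0.002 + 0.023 + 0.074) = 0.41 / 0.099 = 4.1414
k* = 4.1414^(1/0.67) ≈ 8.3390
y* = (k*)^α = 8.3390^0.33 ≈ 2.0136
c* = (1 − s)·y* = (1 − 0.41) × 2.0136 ≈ 1.1880

c* = 1.19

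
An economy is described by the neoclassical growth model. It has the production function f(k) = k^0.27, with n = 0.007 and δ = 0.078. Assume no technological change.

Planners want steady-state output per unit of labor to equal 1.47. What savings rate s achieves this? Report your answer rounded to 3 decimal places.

s ≈ 0.241

Steady state requires s·f(k) = (n + δ)·k, i.e. s·k^α = (n + δ)·k.
Since y* = [s/(n + δ)]^(α/(1−α)), we have s/(n + δ) = (y*)^((1−α)/α) = 1.47^2.7037 = 2.8338.
Therefore s = 2.8338 × (n + δ) = 2.8338 × 0.085 = 0.2409.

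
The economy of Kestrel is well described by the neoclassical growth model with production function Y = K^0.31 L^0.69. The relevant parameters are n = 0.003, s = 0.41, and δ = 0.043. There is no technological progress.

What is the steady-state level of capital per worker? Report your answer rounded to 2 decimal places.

k* ≈ 23.81

Steady state requires s·f(k) = (n + δ)·k, i.e. s·k^α = (n + δ)·k.
Rearranging, k^(1−α) = s / (n + δ).
k^0.69 = 0.41 / (0.003 + 0.043) = 0.41 / 0.046 = 8.9130
k* = 8.9130^(1/0.69) ≈ 23.8148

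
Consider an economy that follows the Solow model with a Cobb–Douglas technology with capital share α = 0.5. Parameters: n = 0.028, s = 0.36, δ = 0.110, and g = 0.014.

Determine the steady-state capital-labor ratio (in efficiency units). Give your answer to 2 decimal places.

k* ≈ 5.61

In steady state, investment equals break-even investment: s·k^α = (n + g + δ)·k.
Rearranging, k^(1−α) = s / (n + g + δ).
k^0.5 = 0.36 / (0.028 + 0.014 + 0.110) = 0.36 / 0.152 = 2.3684
k* = 2.3684^(1/0.5) ≈ 5.6093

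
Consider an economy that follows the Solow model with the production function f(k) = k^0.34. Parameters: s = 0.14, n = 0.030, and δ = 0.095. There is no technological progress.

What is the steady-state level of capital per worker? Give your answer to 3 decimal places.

k* = 1.187

Steady state requires s·f(k) = (n + δ)·k, i.e. s·k^α = (n + δ)·k.
Rearranging, k^(1−α) = s / (n + δ).
k^0.66 = 0.14 / (0.030 + 0.095) = 0.14 / 0.125 = 1.1200
k* = 1.1200^(1/0.66) ≈ 1.1873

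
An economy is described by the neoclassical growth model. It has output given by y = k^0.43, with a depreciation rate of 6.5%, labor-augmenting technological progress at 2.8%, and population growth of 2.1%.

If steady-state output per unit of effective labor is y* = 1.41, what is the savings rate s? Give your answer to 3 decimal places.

At the steady state, Δk = 0, so s·k^α = (n + g + δ)·k.
Since y* = [s/(n + g + δ)]^(α/(1−α)), we have s/(n + g + δ) = (y*)^((1−α)/α) = 1.41^1.3256 = 1.5769.
Therefore s = 1.5769 × (n + g + δ) = 1.5769 × 0.114 = 0.1798.

s ≈ 0.180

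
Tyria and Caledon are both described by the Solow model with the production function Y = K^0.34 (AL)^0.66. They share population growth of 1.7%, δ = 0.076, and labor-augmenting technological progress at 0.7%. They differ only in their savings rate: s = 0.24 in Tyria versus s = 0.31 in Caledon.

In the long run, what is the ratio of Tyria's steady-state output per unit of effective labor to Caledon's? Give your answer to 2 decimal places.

y*_T / y*_C ≈ 0.88

Steady-state y* = [s/(n + g + δ)]^(α/(1−α)), so the ratio is [ (s_T/(n + g + δ)_T) / (s_C/(n + g + δ)_C) ]^0.5152.
s_T/(n + g + δ)_T = 0.24/0.100 = 2.4000; s_C/(n + g + δ)_C = 0.31/0.100 = 3.1000.
Ratio = (2.4000/3.1000)^0.5152 = 0.7742^0.5152 ≈ 0.8765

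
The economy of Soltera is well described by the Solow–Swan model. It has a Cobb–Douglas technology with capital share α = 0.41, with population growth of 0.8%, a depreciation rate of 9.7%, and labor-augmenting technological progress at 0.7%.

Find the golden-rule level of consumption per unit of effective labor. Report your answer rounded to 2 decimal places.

At the golden rule, f'(k) = n + g + δ, so α·k^(α−1) = n + g + δ and k_gold = (α/(n + g + δ))^(1/(1−α)).
k_gold = (0.41/0.112)^(1/0.59) = 3.6607^1.6949 ≈ 9.0195
c_gold = f(k_gold) − (n + g + δ)·k_gold = 2.4639 − 0.112×9.0195 ≈ 1.4537

c_gold ≈ 1.45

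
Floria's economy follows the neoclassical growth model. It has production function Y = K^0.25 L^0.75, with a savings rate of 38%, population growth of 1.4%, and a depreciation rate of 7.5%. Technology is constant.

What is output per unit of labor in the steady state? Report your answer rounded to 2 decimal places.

At the steady state, Δk = 0, so s·k^α = (n + δ)·k.
Rearranging, k^(1−α) = s / (n + δ).
k^0.75 = 0.38 / (0.014 + 0.075) = 0.38 / 0.089 = 4.2697
k* = 4.2697^(1/0.75) ≈ 6.9268
y* = (k*)^α = 6.9268^0.25 ≈ 1.6223

y* ≈ 1.62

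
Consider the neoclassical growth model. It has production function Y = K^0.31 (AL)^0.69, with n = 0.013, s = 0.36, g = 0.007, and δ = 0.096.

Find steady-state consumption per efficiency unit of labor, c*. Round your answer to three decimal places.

Steady state requires s·f(k) = (n + g + δ)·k, i.e. s·k^α = (n + g + δ)·k.
Rearranging, k^(1−α) = s / (n + g + δ).
k^0.69 = 0.36 / (0.013 + 0.007 + 0.096) = 0.36 / 0.116 = 3.1034
k* = 3.1034^(1/0.69) ≈ 5.1619
y* = (k*)^α = 5.1619^0.31 ≈ 1.6633
c* = (1 − s)·y* = (1 − 0.36) × 1.6633 ≈ 1.0645

c* = 1.065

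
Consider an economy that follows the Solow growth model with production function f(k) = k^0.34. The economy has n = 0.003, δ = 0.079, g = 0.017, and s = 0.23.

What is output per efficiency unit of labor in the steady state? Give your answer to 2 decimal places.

In steady state, investment equals break-even investment: s·k^α = (n + g + δ)·k.
Dividing both sides by k: k^(1−α) = s / (n + g + δ).
k^0.66 = 0.23 / (0.003 + 0.017 + 0.079) = 0.23 / 0.099 = 2.3232
k* = 2.3232^(1/0.66) ≈ 3.5865
y* = (k*)^α = 3.5865^0.34 ≈ 1.5438

y* = 1.54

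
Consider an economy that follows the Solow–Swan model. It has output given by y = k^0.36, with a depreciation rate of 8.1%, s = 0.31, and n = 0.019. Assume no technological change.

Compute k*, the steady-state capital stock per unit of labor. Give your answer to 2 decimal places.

k* = 5.86

In steady state, investment equals break-even investment: s·k^α = (n + δ)·k.
Dividing both sides by k: k^(1−α) = s / (n + δ).
k^0.64 = 0.31 / (0.019 + 0.081) = 0.31 / 0.100 = 3.1000
k* = 3.1000^(1/0.64) ≈ 5.8580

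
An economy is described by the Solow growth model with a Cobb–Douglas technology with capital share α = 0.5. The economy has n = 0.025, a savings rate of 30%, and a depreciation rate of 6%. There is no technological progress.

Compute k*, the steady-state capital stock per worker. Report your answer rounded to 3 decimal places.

In steady state, investment equals break-even investment: s·k^α = (n + δ)·k.
Dividing both sides by k: k^(1−α) = s / (n + δ).
k^0.5 = 0.30 / (0.025 + 0.060) = 0.30 / 0.085 = 3.5294
k* = 3.5294^(1/0.5) ≈ 12.4567

k* ≈ 12.457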